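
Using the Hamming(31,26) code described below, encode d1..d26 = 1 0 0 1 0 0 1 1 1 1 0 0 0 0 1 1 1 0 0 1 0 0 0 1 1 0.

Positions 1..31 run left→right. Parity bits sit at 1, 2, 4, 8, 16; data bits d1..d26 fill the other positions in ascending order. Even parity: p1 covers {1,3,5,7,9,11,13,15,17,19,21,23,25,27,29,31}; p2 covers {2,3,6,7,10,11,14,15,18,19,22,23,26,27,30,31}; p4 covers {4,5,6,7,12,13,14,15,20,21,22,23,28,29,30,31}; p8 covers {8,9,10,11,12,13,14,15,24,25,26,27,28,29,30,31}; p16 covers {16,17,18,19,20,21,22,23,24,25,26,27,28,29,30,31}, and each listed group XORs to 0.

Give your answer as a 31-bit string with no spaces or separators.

1011001100111100000111001000110

Place data at non-parity positions: p1 p2 1 p4 0 0 1 p8 0 0 1 1 1 1 0 p16 0 0 0 1 1 1 0 0 1 0 0 0 1 1 0
p1 (pos 1,3,5,7,9,11,13,15,17,19,21,23,25,27,29,31): XOR of data positions = 1⊕0⊕1⊕0⊕1⊕1⊕0⊕0⊕0⊕1⊕0⊕1⊕0⊕1⊕0 = 1
p2 (pos 2,3,6,7,10,11,14,15,18,19,22,23,26,27,30,31): XOR of data positions = 1⊕0⊕1⊕0⊕1⊕1⊕0⊕0⊕0⊕1⊕0⊕0⊕0⊕1⊕0 = 0
p4 (pos 4,5,6,7,12,13,14,15,20,21,22,23,28,29,30,31): XOR of data positions = 0⊕0⊕1⊕1⊕1⊕1⊕0⊕1⊕1⊕1⊕0⊕0⊕1⊕1⊕0 = 1
p8 (pos 8,9,10,11,12,13,14,15,24,25,26,27,28,29,30,31): XOR of data positions = 0⊕0⊕1⊕1⊕1⊕1⊕0⊕0⊕1⊕0⊕0⊕0⊕1⊕1⊕0 = 1
p16 (pos 16,17,18,19,20,21,22,23,24,25,26,27,28,29,30,31): XOR of data positions = 0⊕0⊕0⊕1⊕1⊕1⊕0⊕0⊕1⊕0⊕0⊕0⊕1⊕1⊕0 = 0
Codeword: 1011001100111100000111001000110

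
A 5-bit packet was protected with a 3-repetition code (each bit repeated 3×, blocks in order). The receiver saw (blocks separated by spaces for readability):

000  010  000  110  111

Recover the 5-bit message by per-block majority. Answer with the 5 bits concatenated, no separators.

00011

Block 1 (000): 0 ones → 0
Block 2 (010): 1 one → 0
Block 3 (000): 0 ones → 0
Block 4 (110): 2 ones → 1
Block 5 (111): 3 ones → 1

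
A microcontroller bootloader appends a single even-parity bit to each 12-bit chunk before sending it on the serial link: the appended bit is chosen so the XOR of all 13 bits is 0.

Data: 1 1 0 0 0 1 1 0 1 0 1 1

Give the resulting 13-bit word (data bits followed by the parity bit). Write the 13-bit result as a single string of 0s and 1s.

1100011010111

XOR of the 12 data bits: 1⊕1⊕0⊕0⊕0⊕1⊕1⊕0⊕1⊕0⊕1⊕1 = 1
Parity bit = 1 (so all 13 bits XOR to 0).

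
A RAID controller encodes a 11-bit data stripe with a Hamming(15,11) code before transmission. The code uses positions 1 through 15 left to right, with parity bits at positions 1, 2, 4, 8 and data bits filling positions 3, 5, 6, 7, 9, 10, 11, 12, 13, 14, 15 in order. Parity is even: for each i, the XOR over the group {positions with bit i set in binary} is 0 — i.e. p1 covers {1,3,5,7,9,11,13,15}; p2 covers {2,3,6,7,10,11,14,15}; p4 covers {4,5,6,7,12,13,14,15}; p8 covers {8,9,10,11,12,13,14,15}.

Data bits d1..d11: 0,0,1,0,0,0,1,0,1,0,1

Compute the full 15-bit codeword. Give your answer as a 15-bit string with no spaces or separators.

110101010010101

Place data at non-parity positions: p1 p2 0 p4 0 1 0 p8 0 0 1 0 1 0 1
p1 (pos 1,3,5,7,9,11,13,15): XOR of data positions = 0⊕0⊕0⊕0⊕1⊕1⊕1 = 1
p2 (pos 2,3,6,7,10,11,14,15): XOR of data positions = 0⊕1⊕0⊕0⊕1⊕0⊕1 = 1
p4 (pos 4,5,6,7,12,13,14,15): XOR of data positions = 0⊕1⊕0⊕0⊕1⊕0⊕1 = 1
p8 (pos 8,9,10,11,12,13,14,15): XOR of data positions = 0⊕0⊕1⊕0⊕1⊕0⊕1 = 1
Codeword: 110101010010101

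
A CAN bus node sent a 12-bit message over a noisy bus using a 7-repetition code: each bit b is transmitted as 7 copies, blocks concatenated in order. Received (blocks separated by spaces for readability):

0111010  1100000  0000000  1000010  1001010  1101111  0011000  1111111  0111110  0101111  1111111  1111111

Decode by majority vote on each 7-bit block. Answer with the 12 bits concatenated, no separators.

100001011111

Block 1 (0111010): 4 ones → 1
Block 2 (1100000): 2 ones → 0
Block 3 (0000000): 0 ones → 0
Block 4 (1000010): 2 ones → 0
Block 5 (1001010): 3 ones → 0
Block 6 (1101111): 6 ones → 1
Block 7 (0011000): 2 ones → 0
Block 8 (1111111): 7 ones → 1
Block 9 (0111110): 5 ones → 1
Block 10 (0101111): 5 ones → 1
Block 11 (1111111): 7 ones → 1
Block 12 (1111111): 7 ones → 1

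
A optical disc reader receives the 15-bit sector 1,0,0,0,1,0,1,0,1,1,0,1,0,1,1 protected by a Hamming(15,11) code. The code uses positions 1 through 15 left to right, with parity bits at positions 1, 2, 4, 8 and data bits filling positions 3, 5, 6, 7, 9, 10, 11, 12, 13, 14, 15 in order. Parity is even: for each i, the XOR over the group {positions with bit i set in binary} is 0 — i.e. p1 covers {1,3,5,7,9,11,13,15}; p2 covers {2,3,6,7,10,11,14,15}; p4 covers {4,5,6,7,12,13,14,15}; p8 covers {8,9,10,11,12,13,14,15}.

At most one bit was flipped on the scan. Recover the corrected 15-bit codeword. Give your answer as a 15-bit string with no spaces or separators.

s1 (pos 1,3,5,7,9,11,13,15): 1⊕0⊕1⊕1⊕1⊕0⊕0⊕1 = 1
s2 (pos 2,3,6,7,10,11,14,15): 0⊕0⊕0⊕1⊕1⊕0⊕1⊕1 = 0
s4 (pos 4,5,6,7,12,13,14,15): 0⊕1⊕0⊕1⊕1⊕0⊕1⊕1 = 1
s8 (pos 8,9,10,11,12,13,14,15): 0⊕1⊕1⊕0⊕1⊕0⊕1⊕1 = 1
Syndrome s8…s1 = 1101 → error at position 13.
Flip position 13: 100010101101011 → 100010101101111

100010101101111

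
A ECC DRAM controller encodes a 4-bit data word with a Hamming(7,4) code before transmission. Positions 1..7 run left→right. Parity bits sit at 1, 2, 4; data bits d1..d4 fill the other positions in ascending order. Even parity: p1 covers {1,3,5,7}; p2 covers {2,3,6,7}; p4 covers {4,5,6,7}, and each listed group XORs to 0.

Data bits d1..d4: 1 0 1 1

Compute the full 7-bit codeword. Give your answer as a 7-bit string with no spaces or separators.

Place data at non-parity positions: p1 p2 1 p4 0 1 1
p1 (pos 1,3,5,7): XOR of data positions = 1⊕0⊕1 = 0
p2 (pos 2,3,6,7): XOR of data positions = 1⊕1⊕1 = 1
p4 (pos 4,5,6,7): XOR of data positions = 0⊕1⊕1 = 0
Codeword: 0110011

0110011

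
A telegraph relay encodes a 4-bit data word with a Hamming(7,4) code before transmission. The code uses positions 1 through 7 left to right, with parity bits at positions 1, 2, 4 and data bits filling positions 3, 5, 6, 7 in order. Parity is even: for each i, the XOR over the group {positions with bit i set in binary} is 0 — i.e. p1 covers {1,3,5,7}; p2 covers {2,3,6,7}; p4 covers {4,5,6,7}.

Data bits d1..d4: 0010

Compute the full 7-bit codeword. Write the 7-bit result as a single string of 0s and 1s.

0101010

Place data at non-parity positions: p1 p2 0 p4 0 1 0
p1 (pos 1,3,5,7): XOR of data positions = 0⊕0⊕0 = 0
p2 (pos 2,3,6,7): XOR of data positions = 0⊕1⊕0 = 1
p4 (pos 4,5,6,7): XOR of data positions = 0⊕1⊕0 = 1
Codeword: 0101010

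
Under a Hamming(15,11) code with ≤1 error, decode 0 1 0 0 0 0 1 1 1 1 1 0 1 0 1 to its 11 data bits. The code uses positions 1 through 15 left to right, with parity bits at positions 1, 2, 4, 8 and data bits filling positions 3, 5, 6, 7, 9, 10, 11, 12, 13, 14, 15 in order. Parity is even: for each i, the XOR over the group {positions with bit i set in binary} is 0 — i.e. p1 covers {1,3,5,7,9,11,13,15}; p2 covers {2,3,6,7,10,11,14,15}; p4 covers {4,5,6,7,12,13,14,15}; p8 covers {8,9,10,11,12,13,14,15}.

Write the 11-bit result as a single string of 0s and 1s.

00001110101

s1 (pos 1,3,5,7,9,11,13,15): 0⊕0⊕0⊕1⊕1⊕1⊕1⊕1 = 1
s2 (pos 2,3,6,7,10,11,14,15): 1⊕0⊕0⊕1⊕1⊕1⊕0⊕1 = 1
s4 (pos 4,5,6,7,12,13,14,15): 0⊕0⊕0⊕1⊕0⊕1⊕0⊕1 = 1
s8 (pos 8,9,10,11,12,13,14,15): 1⊕1⊕1⊕1⊕0⊕1⊕0⊕1 = 0
Syndrome s8…s1 = 0111 → error at position 7.
Flip position 7: 010000111110101 → 010000011110101
Read data bits from positions 3,5,6,7,9,10,11,12,13,14,15: 00001110101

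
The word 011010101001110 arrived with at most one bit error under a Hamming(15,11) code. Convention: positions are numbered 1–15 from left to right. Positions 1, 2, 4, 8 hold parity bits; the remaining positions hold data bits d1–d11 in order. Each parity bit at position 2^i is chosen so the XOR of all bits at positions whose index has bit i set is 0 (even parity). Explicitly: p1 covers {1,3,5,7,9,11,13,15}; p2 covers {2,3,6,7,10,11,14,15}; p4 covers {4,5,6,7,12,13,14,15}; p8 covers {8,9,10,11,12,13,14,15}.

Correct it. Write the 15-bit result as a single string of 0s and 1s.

s1 (pos 1,3,5,7,9,11,13,15): 0⊕1⊕1⊕1⊕1⊕0⊕1⊕0 = 1
s2 (pos 2,3,6,7,10,11,14,15): 1⊕1⊕0⊕1⊕0⊕0⊕1⊕0 = 0
s4 (pos 4,5,6,7,12,13,14,15): 0⊕1⊕0⊕1⊕1⊕1⊕1⊕0 = 1
s8 (pos 8,9,10,11,12,13,14,15): 0⊕1⊕0⊕0⊕1⊕1⊕1⊕0 = 0
Syndrome s8…s1 = 0101 → error at position 5.
Flip position 5: 011010101001110 → 011000101001110

011000101001110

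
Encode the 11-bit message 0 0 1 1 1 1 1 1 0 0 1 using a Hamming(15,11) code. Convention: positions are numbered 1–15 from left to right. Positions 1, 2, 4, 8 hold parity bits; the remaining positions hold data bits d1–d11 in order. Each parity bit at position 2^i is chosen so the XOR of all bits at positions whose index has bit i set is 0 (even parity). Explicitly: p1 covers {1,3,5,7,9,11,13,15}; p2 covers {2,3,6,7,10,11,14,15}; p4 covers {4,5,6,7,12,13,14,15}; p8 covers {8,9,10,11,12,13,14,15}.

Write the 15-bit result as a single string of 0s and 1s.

010001111111001

Place data at non-parity positions: p1 p2 0 p4 0 1 1 p8 1 1 1 1 0 0 1
p1 (pos 1,3,5,7,9,11,13,15): XOR of data positions = 0⊕0⊕1⊕1⊕1⊕0⊕1 = 0
p2 (pos 2,3,6,7,10,11,14,15): XOR of data positions = 0⊕1⊕1⊕1⊕1⊕0⊕1 = 1
p4 (pos 4,5,6,7,12,13,14,15): XOR of data positions = 0⊕1⊕1⊕1⊕0⊕0⊕1 = 0
p8 (pos 8,9,10,11,12,13,14,15): XOR of data positions = 1⊕1⊕1⊕1⊕0⊕0⊕1 = 1
Codeword: 010001111111001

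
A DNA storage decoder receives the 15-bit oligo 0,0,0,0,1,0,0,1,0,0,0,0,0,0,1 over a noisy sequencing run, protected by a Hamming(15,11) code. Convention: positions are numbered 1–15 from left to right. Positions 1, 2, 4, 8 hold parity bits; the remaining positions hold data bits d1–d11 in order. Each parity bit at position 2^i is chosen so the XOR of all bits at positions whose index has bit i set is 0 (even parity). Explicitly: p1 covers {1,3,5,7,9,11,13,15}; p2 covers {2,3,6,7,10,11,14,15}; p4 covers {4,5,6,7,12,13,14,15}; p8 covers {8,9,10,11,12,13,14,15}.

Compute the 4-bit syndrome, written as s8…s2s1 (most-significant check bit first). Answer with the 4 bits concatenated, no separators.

s1 (pos 1,3,5,7,9,11,13,15): 0⊕0⊕1⊕0⊕0⊕0⊕0⊕1 = 0
s2 (pos 2,3,6,7,10,11,14,15): 0⊕0⊕0⊕0⊕0⊕0⊕0⊕1 = 1
s4 (pos 4,5,6,7,12,13,14,15): 0⊕1⊕0⊕0⊕0⊕0⊕0⊕1 = 0
s8 (pos 8,9,10,11,12,13,14,15): 1⊕0⊕0⊕0⊕0⊕0⊕0⊕1 = 0
Syndrome s8…s1 = 0010 → error at position 2.

0010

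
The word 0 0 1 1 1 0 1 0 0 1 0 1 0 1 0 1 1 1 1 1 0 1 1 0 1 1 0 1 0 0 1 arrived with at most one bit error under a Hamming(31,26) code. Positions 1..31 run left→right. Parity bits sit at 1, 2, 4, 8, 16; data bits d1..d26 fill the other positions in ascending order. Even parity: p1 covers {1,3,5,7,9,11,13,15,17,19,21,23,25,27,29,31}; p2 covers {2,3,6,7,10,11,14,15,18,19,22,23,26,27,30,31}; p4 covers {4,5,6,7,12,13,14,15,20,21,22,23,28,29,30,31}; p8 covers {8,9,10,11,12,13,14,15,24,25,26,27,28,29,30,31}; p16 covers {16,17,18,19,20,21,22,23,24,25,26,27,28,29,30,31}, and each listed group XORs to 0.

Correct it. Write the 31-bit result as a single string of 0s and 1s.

0011101001010101111101111101001

s1 (pos 1,3,5,7,9,11,13,15,17,19,21,23,25,27,29,31): 0⊕1⊕1⊕1⊕0⊕0⊕0⊕0⊕1⊕1⊕0⊕1⊕1⊕0⊕0⊕1 = 0
s2 (pos 2,3,6,7,10,11,14,15,18,19,22,23,26,27,30,31): 0⊕1⊕0⊕1⊕1⊕0⊕1⊕0⊕1⊕1⊕1⊕1⊕1⊕0⊕0⊕1 = 0
s4 (pos 4,5,6,7,12,13,14,15,20,21,22,23,28,29,30,31): 1⊕1⊕0⊕1⊕1⊕0⊕1⊕0⊕1⊕0⊕1⊕1⊕1⊕0⊕0⊕1 = 0
s8 (pos 8,9,10,11,12,13,14,15,24,25,26,27,28,29,30,31): 0⊕0⊕1⊕0⊕1⊕0⊕1⊕0⊕0⊕1⊕1⊕0⊕1⊕0⊕0⊕1 = 1
s16 (pos 16,17,18,19,20,21,22,23,24,25,26,27,28,29,30,31): 1⊕1⊕1⊕1⊕1⊕0⊕1⊕1⊕0⊕1⊕1⊕0⊕1⊕0⊕0⊕1 = 1
Syndrome s16…s1 = 11000 → error at position 24.
Flip position 24: 0011101001010101111101101101001 → 0011101001010101111101111101001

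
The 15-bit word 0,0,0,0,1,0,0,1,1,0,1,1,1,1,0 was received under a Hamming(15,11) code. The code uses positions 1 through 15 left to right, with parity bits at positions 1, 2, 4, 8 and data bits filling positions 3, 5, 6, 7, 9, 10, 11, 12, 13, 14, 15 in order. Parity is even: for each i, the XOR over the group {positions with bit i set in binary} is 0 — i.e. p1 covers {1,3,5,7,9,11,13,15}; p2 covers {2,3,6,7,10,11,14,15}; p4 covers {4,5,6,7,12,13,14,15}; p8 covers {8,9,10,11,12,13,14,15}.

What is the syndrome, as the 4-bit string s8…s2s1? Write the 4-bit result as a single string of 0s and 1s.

0000

s1 (pos 1,3,5,7,9,11,13,15): 0⊕0⊕1⊕0⊕1⊕1⊕1⊕0 = 0
s2 (pos 2,3,6,7,10,11,14,15): 0⊕0⊕0⊕0⊕0⊕1⊕1⊕0 = 0
s4 (pos 4,5,6,7,12,13,14,15): 0⊕1⊕0⊕0⊕1⊕1⊕1⊕0 = 0
s8 (pos 8,9,10,11,12,13,14,15): 1⊕1⊕0⊕1⊕1⊕1⊕1⊕0 = 0
Syndrome s8…s1 = 0000 → no error.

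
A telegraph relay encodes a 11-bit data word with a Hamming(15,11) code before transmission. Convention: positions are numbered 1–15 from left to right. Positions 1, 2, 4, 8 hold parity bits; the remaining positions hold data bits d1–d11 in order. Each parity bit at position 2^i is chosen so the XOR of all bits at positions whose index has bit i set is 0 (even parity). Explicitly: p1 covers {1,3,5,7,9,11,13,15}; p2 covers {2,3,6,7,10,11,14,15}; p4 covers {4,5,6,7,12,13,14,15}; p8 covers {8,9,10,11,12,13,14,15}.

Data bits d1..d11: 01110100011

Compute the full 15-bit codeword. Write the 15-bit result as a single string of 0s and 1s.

Place data at non-parity positions: p1 p2 0 p4 1 1 1 p8 0 1 0 0 0 1 1
p1 (pos 1,3,5,7,9,11,13,15): XOR of data positions = 0⊕1⊕1⊕0⊕0⊕0⊕1 = 1
p2 (pos 2,3,6,7,10,11,14,15): XOR of data positions = 0⊕1⊕1⊕1⊕0⊕1⊕1 = 1
p4 (pos 4,5,6,7,12,13,14,15): XOR of data positions = 1⊕1⊕1⊕0⊕0⊕1⊕1 = 1
p8 (pos 8,9,10,11,12,13,14,15): XOR of data positions = 0⊕1⊕0⊕0⊕0⊕1⊕1 = 1
Codeword: 110111110100011

110111110100011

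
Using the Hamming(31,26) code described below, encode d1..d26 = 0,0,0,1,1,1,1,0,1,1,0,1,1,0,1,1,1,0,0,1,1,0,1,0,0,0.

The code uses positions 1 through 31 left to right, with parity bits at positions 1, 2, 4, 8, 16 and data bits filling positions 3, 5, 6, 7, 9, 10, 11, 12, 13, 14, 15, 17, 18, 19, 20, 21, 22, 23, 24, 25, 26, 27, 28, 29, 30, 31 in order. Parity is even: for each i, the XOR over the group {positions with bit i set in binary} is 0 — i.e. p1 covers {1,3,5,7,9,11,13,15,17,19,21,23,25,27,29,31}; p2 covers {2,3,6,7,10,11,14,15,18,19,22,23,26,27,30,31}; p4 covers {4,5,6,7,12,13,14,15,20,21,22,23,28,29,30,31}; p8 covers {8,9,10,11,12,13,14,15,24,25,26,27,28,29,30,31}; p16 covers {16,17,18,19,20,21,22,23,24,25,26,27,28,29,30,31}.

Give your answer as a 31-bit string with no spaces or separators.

1101001011101100110111001101000

Place data at non-parity positions: p1 p2 0 p4 0 0 1 p8 1 1 1 0 1 1 0 p16 1 1 0 1 1 1 0 0 1 1 0 1 0 0 0
p1 (pos 1,3,5,7,9,11,13,15,17,19,21,23,25,27,29,31): XOR of data positions = 0⊕0⊕1⊕1⊕1⊕1⊕0⊕1⊕0⊕1⊕0⊕1⊕0⊕0⊕0 = 1
p2 (pos 2,3,6,7,10,11,14,15,18,19,22,23,26,27,30,31): XOR of data positions = 0⊕0⊕1⊕1⊕1⊕1⊕0⊕1⊕0⊕1⊕0⊕1⊕0⊕0⊕0 = 1
p4 (pos 4,5,6,7,12,13,14,15,20,21,22,23,28,29,30,31): XOR of data positions = 0⊕0⊕1⊕0⊕1⊕1⊕0⊕1⊕1⊕1⊕0⊕1⊕0⊕0⊕0 = 1
p8 (pos 8,9,10,11,12,13,14,15,24,25,26,27,28,29,30,31): XOR of data positions = 1⊕1⊕1⊕0⊕1⊕1⊕0⊕0⊕1⊕1⊕0⊕1⊕0⊕0⊕0 = 0
p16 (pos 16,17,18,19,20,21,22,23,24,25,26,27,28,29,30,31): XOR of data positions = 1⊕1⊕0⊕1⊕1⊕1⊕0⊕0⊕1⊕1⊕0⊕1⊕0⊕0⊕0 = 0
Codeword: 1101001011101100110111001101000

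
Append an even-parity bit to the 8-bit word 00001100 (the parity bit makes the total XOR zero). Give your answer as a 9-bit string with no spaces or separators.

XOR of the 8 data bits: 0⊕0⊕0⊕0⊕1⊕1⊕0⊕0 = 0
Parity bit = 0 (so all 9 bits XOR to 0).

000011000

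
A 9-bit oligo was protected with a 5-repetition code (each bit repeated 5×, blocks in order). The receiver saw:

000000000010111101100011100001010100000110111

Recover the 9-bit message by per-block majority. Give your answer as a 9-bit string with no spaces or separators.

Block 1 (00000): 0 ones → 0
Block 2 (00000): 0 ones → 0
Block 3 (10111): 4 ones → 1
Block 4 (10110): 3 ones → 1
Block 5 (00111): 3 ones → 1
Block 6 (00001): 1 one → 0
Block 7 (01010): 2 ones → 0
Block 8 (00001): 1 one → 0
Block 9 (10111): 4 ones → 1

001110001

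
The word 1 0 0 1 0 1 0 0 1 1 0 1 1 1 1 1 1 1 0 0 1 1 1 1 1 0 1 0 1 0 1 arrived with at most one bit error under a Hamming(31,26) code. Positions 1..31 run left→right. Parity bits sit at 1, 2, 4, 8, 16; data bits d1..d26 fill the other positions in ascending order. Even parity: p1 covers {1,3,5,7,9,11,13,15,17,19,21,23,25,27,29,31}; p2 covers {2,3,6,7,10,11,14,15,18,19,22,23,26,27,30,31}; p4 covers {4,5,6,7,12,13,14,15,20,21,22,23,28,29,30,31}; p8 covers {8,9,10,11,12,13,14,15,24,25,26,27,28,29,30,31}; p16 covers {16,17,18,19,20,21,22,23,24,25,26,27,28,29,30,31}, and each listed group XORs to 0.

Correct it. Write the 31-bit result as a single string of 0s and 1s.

s1 (pos 1,3,5,7,9,11,13,15,17,19,21,23,25,27,29,31): 1⊕0⊕0⊕0⊕1⊕0⊕1⊕1⊕1⊕0⊕1⊕1⊕1⊕1⊕1⊕1 = 1
s2 (pos 2,3,6,7,10,11,14,15,18,19,22,23,26,27,30,31): 0⊕0⊕1⊕0⊕1⊕0⊕1⊕1⊕1⊕0⊕1⊕1⊕0⊕1⊕0⊕1 = 1
s4 (pos 4,5,6,7,12,13,14,15,20,21,22,23,28,29,30,31): 1⊕0⊕1⊕0⊕1⊕1⊕1⊕1⊕0⊕1⊕1⊕1⊕0⊕1⊕0⊕1 = 1
s8 (pos 8,9,10,11,12,13,14,15,24,25,26,27,28,29,30,31): 0⊕1⊕1⊕0⊕1⊕1⊕1⊕1⊕1⊕1⊕0⊕1⊕0⊕1⊕0⊕1 = 1
s16 (pos 16,17,18,19,20,21,22,23,24,25,26,27,28,29,30,31): 1⊕1⊕1⊕0⊕0⊕1⊕1⊕1⊕1⊕1⊕0⊕1⊕0⊕1⊕0⊕1 = 1
Syndrome s16…s1 = 11111 → error at position 31.
Flip position 31: 1001010011011111110011111010101 → 1001010011011111110011111010100

1001010011011111110011111010100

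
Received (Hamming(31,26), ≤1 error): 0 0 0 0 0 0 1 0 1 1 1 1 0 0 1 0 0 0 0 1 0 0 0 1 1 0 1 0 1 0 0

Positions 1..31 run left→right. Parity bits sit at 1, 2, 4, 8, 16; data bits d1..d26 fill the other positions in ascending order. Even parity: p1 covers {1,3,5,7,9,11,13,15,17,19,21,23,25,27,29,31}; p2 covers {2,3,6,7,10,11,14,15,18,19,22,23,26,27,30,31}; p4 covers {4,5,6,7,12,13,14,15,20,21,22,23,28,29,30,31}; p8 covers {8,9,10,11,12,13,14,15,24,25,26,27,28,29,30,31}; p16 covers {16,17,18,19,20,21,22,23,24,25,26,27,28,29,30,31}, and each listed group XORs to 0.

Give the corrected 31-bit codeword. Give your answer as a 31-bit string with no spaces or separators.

s1 (pos 1,3,5,7,9,11,13,15,17,19,21,23,25,27,29,31): 0⊕0⊕0⊕1⊕1⊕1⊕0⊕1⊕0⊕0⊕0⊕0⊕1⊕1⊕1⊕0 = 1
s2 (pos 2,3,6,7,10,11,14,15,18,19,22,23,26,27,30,31): 0⊕0⊕0⊕1⊕1⊕1⊕0⊕1⊕0⊕0⊕0⊕0⊕0⊕1⊕0⊕0 = 1
s4 (pos 4,5,6,7,12,13,14,15,20,21,22,23,28,29,30,31): 0⊕0⊕0⊕1⊕1⊕0⊕0⊕1⊕1⊕0⊕0⊕0⊕0⊕1⊕0⊕0 = 1
s8 (pos 8,9,10,11,12,13,14,15,24,25,26,27,28,29,30,31): 0⊕1⊕1⊕1⊕1⊕0⊕0⊕1⊕1⊕1⊕0⊕1⊕0⊕1⊕0⊕0 = 1
s16 (pos 16,17,18,19,20,21,22,23,24,25,26,27,28,29,30,31): 0⊕0⊕0⊕0⊕1⊕0⊕0⊕0⊕1⊕1⊕0⊕1⊕0⊕1⊕0⊕0 = 1
Syndrome s16…s1 = 11111 → error at position 31.
Flip position 31: 0000001011110010000100011010100 → 0000001011110010000100011010101

0000001011110010000100011010101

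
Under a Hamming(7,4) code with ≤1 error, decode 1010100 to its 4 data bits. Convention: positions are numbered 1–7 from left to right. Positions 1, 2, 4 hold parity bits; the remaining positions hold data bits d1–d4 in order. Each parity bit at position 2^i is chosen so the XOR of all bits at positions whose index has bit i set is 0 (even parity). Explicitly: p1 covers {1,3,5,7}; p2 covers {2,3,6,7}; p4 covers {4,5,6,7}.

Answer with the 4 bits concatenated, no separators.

1101

s1 (pos 1,3,5,7): 1⊕1⊕1⊕0 = 1
s2 (pos 2,3,6,7): 0⊕1⊕0⊕0 = 1
s4 (pos 4,5,6,7): 0⊕1⊕0⊕0 = 1
Syndrome s4…s1 = 111 → error at position 7.
Flip position 7: 1010100 → 1010101
Read data bits from positions 3,5,6,7: 1101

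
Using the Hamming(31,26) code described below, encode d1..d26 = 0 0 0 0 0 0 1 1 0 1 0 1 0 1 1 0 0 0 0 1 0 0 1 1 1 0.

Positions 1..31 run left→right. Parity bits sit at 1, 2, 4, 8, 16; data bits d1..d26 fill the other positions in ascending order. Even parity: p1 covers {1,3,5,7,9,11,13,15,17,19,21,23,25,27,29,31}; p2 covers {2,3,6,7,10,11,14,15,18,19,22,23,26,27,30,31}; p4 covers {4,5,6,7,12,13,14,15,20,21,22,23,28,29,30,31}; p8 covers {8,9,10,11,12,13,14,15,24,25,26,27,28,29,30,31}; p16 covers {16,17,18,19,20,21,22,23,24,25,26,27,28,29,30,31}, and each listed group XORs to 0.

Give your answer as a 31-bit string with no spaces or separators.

1000000100110101101100001001110

Place data at non-parity positions: p1 p2 0 p4 0 0 0 p8 0 0 1 1 0 1 0 p16 1 0 1 1 0 0 0 0 1 0 0 1 1 1 0
p1 (pos 1,3,5,7,9,11,13,15,17,19,21,23,25,27,29,31): XOR of data positions = 0⊕0⊕0⊕0⊕1⊕0⊕0⊕1⊕1⊕0⊕0⊕1⊕0⊕1⊕0 = 1
p2 (pos 2,3,6,7,10,11,14,15,18,19,22,23,26,27,30,31): XOR of data positions = 0⊕0⊕0⊕0⊕1⊕1⊕0⊕0⊕1⊕0⊕0⊕0⊕0⊕1⊕0 = 0
p4 (pos 4,5,6,7,12,13,14,15,20,21,22,23,28,29,30,31): XOR of data positions = 0⊕0⊕0⊕1⊕0⊕1⊕0⊕1⊕0⊕0⊕0⊕1⊕1⊕1⊕0 = 0
p8 (pos 8,9,10,11,12,13,14,15,24,25,26,27,28,29,30,31): XOR of data positions = 0⊕0⊕1⊕1⊕0⊕1⊕0⊕0⊕1⊕0⊕0⊕1⊕1⊕1⊕0 = 1
p16 (pos 16,17,18,19,20,21,22,23,24,25,26,27,28,29,30,31): XOR of data positions = 1⊕0⊕1⊕1⊕0⊕0⊕0⊕0⊕1⊕0⊕0⊕1⊕1⊕1⊕0 = 1
Codeword: 1000000100110101101100001001110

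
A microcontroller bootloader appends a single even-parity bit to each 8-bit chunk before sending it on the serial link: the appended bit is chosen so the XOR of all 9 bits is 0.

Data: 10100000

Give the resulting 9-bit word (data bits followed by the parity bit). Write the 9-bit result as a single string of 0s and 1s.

101000000

XOR of the 8 data bits: 1⊕0⊕1⊕0⊕0⊕0⊕0⊕0 = 0
Parity bit = 0 (so all 9 bits XOR to 0).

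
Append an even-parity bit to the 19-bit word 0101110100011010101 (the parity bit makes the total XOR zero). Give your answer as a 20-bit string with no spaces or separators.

XOR of the 19 data bits: 0⊕1⊕0⊕1⊕1⊕1⊕0⊕1⊕0⊕0⊕0⊕1⊕1⊕0⊕1⊕0⊕1⊕0⊕1 = 0
Parity bit = 0 (so all 20 bits XOR to 0).

01011101000110101010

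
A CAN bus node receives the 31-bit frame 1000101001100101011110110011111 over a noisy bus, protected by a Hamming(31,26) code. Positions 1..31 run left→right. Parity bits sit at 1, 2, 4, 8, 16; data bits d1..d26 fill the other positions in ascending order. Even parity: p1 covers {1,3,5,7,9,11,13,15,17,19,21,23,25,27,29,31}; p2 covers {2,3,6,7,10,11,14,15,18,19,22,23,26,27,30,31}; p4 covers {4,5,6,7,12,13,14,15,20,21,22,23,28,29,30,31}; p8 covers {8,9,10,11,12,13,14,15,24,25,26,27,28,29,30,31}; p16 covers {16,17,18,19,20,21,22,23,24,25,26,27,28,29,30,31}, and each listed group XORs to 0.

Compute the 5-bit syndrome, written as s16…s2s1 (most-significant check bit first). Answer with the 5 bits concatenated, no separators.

01000

s1 (pos 1,3,5,7,9,11,13,15,17,19,21,23,25,27,29,31): 1⊕0⊕1⊕1⊕0⊕1⊕0⊕0⊕0⊕1⊕1⊕1⊕0⊕1⊕1⊕1 = 0
s2 (pos 2,3,6,7,10,11,14,15,18,19,22,23,26,27,30,31): 0⊕0⊕0⊕1⊕1⊕1⊕1⊕0⊕1⊕1⊕0⊕1⊕0⊕1⊕1⊕1 = 0
s4 (pos 4,5,6,7,12,13,14,15,20,21,22,23,28,29,30,31): 0⊕1⊕0⊕1⊕0⊕0⊕1⊕0⊕1⊕1⊕0⊕1⊕1⊕1⊕1⊕1 = 0
s8 (pos 8,9,10,11,12,13,14,15,24,25,26,27,28,29,30,31): 0⊕0⊕1⊕1⊕0⊕0⊕1⊕0⊕1⊕0⊕0⊕1⊕1⊕1⊕1⊕1 = 1
s16 (pos 16,17,18,19,20,21,22,23,24,25,26,27,28,29,30,31): 1⊕0⊕1⊕1⊕1⊕1⊕0⊕1⊕1⊕0⊕0⊕1⊕1⊕1⊕1⊕1 = 0
Syndrome s16…s1 = 01000 → error at position 8.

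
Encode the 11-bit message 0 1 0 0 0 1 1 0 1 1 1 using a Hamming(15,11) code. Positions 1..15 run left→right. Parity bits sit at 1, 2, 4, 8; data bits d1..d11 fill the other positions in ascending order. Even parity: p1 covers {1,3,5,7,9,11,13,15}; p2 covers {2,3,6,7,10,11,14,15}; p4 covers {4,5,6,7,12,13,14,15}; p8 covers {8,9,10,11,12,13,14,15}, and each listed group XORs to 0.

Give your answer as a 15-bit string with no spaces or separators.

000010010110111

Place data at non-parity positions: p1 p2 0 p4 1 0 0 p8 0 1 1 0 1 1 1
p1 (pos 1,3,5,7,9,11,13,15): XOR of data positions = 0⊕1⊕0⊕0⊕1⊕1⊕1 = 0
p2 (pos 2,3,6,7,10,11,14,15): XOR of data positions = 0⊕0⊕0⊕1⊕1⊕1⊕1 = 0
p4 (pos 4,5,6,7,12,13,14,15): XOR of data positions = 1⊕0⊕0⊕0⊕1⊕1⊕1 = 0
p8 (pos 8,9,10,11,12,13,14,15): XOR of data positions = 0⊕1⊕1⊕0⊕1⊕1⊕1 = 1
Codeword: 000010010110111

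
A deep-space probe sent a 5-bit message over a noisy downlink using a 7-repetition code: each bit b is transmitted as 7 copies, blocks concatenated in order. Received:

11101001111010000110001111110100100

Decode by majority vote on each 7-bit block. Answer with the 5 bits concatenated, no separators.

Block 1 (1110100): 4 ones → 1
Block 2 (1111010): 5 ones → 1
Block 3 (0001100): 2 ones → 0
Block 4 (0111111): 6 ones → 1
Block 5 (0100100): 2 ones → 0

11010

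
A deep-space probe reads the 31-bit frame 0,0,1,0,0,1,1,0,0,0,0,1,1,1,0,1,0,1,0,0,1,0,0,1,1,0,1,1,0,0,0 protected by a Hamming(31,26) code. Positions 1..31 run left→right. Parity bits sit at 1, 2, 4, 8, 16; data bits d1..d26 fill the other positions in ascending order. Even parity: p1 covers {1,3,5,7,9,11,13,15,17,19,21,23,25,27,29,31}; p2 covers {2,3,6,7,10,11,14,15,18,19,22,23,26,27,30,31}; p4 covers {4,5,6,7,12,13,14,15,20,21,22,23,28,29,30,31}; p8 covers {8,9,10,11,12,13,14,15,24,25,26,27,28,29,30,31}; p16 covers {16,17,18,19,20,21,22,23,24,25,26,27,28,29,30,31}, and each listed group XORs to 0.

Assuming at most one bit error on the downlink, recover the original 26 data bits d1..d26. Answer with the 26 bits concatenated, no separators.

10110001110010010011010000

s1 (pos 1,3,5,7,9,11,13,15,17,19,21,23,25,27,29,31): 0⊕1⊕0⊕1⊕0⊕0⊕1⊕0⊕0⊕0⊕1⊕0⊕1⊕1⊕0⊕0 = 0
s2 (pos 2,3,6,7,10,11,14,15,18,19,22,23,26,27,30,31): 0⊕1⊕1⊕1⊕0⊕0⊕1⊕0⊕1⊕0⊕0⊕0⊕0⊕1⊕0⊕0 = 0
s4 (pos 4,5,6,7,12,13,14,15,20,21,22,23,28,29,30,31): 0⊕0⊕1⊕1⊕1⊕1⊕1⊕0⊕0⊕1⊕0⊕0⊕1⊕0⊕0⊕0 = 1
s8 (pos 8,9,10,11,12,13,14,15,24,25,26,27,28,29,30,31): 0⊕0⊕0⊕0⊕1⊕1⊕1⊕0⊕1⊕1⊕0⊕1⊕1⊕0⊕0⊕0 = 1
s16 (pos 16,17,18,19,20,21,22,23,24,25,26,27,28,29,30,31): 1⊕0⊕1⊕0⊕0⊕1⊕0⊕0⊕1⊕1⊕0⊕1⊕1⊕0⊕0⊕0 = 1
Syndrome s16…s1 = 11100 → error at position 28.
Flip position 28: 0010011000011101010010011011000 → 0010011000011101010010011010000
Read data bits from positions 3,5,6,7,9,10,11,12,13,14,15,17,18,19,20,21,22,23,24,25,26,27,28,29,30,31: 10110001110010010011010000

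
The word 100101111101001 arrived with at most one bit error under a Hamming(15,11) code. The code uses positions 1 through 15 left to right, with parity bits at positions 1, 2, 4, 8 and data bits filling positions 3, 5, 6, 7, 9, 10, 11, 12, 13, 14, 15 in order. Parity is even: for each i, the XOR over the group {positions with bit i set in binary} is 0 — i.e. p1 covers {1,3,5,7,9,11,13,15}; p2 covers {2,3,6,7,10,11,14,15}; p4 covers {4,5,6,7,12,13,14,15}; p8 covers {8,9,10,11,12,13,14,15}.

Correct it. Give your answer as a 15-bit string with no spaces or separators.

s1 (pos 1,3,5,7,9,11,13,15): 1⊕0⊕0⊕1⊕1⊕0⊕0⊕1 = 0
s2 (pos 2,3,6,7,10,11,14,15): 0⊕0⊕1⊕1⊕1⊕0⊕0⊕1 = 0
s4 (pos 4,5,6,7,12,13,14,15): 1⊕0⊕1⊕1⊕1⊕0⊕0⊕1 = 1
s8 (pos 8,9,10,11,12,13,14,15): 1⊕1⊕1⊕0⊕1⊕0⊕0⊕1 = 1
Syndrome s8…s1 = 1100 → error at position 12.
Flip position 12: 100101111101001 → 100101111100001

100101111100001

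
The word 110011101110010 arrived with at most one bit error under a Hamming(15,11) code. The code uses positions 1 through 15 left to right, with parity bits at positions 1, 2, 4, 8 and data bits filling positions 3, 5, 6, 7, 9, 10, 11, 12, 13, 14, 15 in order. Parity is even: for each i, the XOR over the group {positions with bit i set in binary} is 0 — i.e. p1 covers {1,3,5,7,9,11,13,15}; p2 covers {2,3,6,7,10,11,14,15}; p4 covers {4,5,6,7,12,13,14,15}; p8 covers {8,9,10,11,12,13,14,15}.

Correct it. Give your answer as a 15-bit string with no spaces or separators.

s1 (pos 1,3,5,7,9,11,13,15): 1⊕0⊕1⊕1⊕1⊕1⊕0⊕0 = 1
s2 (pos 2,3,6,7,10,11,14,15): 1⊕0⊕1⊕1⊕1⊕1⊕1⊕0 = 0
s4 (pos 4,5,6,7,12,13,14,15): 0⊕1⊕1⊕1⊕0⊕0⊕1⊕0 = 0
s8 (pos 8,9,10,11,12,13,14,15): 0⊕1⊕1⊕1⊕0⊕0⊕1⊕0 = 0
Syndrome s8…s1 = 0001 → error at position 1.
Flip position 1: 110011101110010 → 010011101110010

010011101110010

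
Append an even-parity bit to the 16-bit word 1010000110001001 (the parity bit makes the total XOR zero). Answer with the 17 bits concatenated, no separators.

XOR of the 16 data bits: 1⊕0⊕1⊕0⊕0⊕0⊕0⊕1⊕1⊕0⊕0⊕0⊕1⊕0⊕0⊕1 = 0
Parity bit = 0 (so all 17 bits XOR to 0).

10100001100010010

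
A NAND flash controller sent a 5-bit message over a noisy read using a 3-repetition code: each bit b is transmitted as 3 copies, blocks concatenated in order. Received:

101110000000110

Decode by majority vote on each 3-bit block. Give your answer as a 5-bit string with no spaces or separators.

Block 1 (101): 2 ones → 1
Block 2 (110): 2 ones → 1
Block 3 (000): 0 ones → 0
Block 4 (000): 0 ones → 0
Block 5 (110): 2 ones → 1

11001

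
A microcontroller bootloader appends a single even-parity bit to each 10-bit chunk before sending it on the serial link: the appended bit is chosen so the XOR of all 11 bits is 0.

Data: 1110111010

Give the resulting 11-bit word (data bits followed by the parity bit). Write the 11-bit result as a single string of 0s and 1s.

11101110101

XOR of the 10 data bits: 1⊕1⊕1⊕0⊕1⊕1⊕1⊕0⊕1⊕0 = 1
Parity bit = 1 (so all 11 bits XOR to 0).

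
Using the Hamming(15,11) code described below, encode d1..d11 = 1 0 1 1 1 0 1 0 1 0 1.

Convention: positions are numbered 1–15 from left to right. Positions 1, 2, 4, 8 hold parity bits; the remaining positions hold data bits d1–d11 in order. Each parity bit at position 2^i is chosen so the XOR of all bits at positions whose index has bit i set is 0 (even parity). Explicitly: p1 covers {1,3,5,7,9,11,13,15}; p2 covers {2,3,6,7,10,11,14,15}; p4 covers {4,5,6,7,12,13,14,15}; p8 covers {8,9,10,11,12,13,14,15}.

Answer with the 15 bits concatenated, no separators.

Place data at non-parity positions: p1 p2 1 p4 0 1 1 p8 1 0 1 0 1 0 1
p1 (pos 1,3,5,7,9,11,13,15): XOR of data positions = 1⊕0⊕1⊕1⊕1⊕1⊕1 = 0
p2 (pos 2,3,6,7,10,11,14,15): XOR of data positions = 1⊕1⊕1⊕0⊕1⊕0⊕1 = 1
p4 (pos 4,5,6,7,12,13,14,15): XOR of data positions = 0⊕1⊕1⊕0⊕1⊕0⊕1 = 0
p8 (pos 8,9,10,11,12,13,14,15): XOR of data positions = 1⊕0⊕1⊕0⊕1⊕0⊕1 = 0
Codeword: 011001101010101

011001101010101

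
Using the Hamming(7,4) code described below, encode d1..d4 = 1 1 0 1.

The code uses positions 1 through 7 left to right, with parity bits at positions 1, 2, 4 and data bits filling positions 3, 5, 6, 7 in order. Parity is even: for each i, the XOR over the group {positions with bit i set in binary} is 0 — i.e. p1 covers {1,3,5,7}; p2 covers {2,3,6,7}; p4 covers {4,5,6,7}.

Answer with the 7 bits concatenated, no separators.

Place data at non-parity positions: p1 p2 1 p4 1 0 1
p1 (pos 1,3,5,7): XOR of data positions = 1⊕1⊕1 = 1
p2 (pos 2,3,6,7): XOR of data positions = 1⊕0⊕1 = 0
p4 (pos 4,5,6,7): XOR of data positions = 1⊕0⊕1 = 0
Codeword: 1010101

1010101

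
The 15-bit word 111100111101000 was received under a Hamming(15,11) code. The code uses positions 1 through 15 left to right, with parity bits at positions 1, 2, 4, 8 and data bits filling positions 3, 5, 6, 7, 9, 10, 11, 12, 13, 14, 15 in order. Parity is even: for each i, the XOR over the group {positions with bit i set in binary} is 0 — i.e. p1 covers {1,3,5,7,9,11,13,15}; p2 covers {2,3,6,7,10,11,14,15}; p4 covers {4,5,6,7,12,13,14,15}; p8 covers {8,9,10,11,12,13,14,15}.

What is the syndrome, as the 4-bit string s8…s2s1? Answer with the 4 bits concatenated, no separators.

s1 (pos 1,3,5,7,9,11,13,15): 1⊕1⊕0⊕1⊕1⊕0⊕0⊕0 = 0
s2 (pos 2,3,6,7,10,11,14,15): 1⊕1⊕0⊕1⊕1⊕0⊕0⊕0 = 0
s4 (pos 4,5,6,7,12,13,14,15): 1⊕0⊕0⊕1⊕1⊕0⊕0⊕0 = 1
s8 (pos 8,9,10,11,12,13,14,15): 1⊕1⊕1⊕0⊕1⊕0⊕0⊕0 = 0
Syndrome s8…s1 = 0100 → error at position 4.

0100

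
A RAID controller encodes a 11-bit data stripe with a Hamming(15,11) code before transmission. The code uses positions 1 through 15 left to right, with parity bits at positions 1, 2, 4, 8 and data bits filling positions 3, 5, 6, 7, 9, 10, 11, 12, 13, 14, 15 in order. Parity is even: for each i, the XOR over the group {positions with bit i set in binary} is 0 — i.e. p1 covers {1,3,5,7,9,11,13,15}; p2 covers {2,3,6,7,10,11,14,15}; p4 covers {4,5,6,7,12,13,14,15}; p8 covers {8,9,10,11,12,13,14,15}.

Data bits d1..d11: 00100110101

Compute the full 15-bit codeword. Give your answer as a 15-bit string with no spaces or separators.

Place data at non-parity positions: p1 p2 0 p4 0 1 0 p8 0 1 1 0 1 0 1
p1 (pos 1,3,5,7,9,11,13,15): XOR of data positions = 0⊕0⊕0⊕0⊕1⊕1⊕1 = 1
p2 (pos 2,3,6,7,10,11,14,15): XOR of data positions = 0⊕1⊕0⊕1⊕1⊕0⊕1 = 0
p4 (pos 4,5,6,7,12,13,14,15): XOR of data positions = 0⊕1⊕0⊕0⊕1⊕0⊕1 = 1
p8 (pos 8,9,10,11,12,13,14,15): XOR of data positions = 0⊕1⊕1⊕0⊕1⊕0⊕1 = 0
Codeword: 100101000110101

100101000110101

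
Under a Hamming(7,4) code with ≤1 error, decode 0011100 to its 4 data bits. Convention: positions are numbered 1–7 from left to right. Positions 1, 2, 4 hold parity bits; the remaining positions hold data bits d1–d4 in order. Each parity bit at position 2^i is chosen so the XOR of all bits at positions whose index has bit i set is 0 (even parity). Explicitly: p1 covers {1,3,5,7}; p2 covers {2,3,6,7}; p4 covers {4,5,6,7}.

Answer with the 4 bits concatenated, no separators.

1100

s1 (pos 1,3,5,7): 0⊕1⊕1⊕0 = 0
s2 (pos 2,3,6,7): 0⊕1⊕0⊕0 = 1
s4 (pos 4,5,6,7): 1⊕1⊕0⊕0 = 0
Syndrome s4…s1 = 010 → error at position 2.
Flip position 2: 0011100 → 0111100
Read data bits from positions 3,5,6,7: 1100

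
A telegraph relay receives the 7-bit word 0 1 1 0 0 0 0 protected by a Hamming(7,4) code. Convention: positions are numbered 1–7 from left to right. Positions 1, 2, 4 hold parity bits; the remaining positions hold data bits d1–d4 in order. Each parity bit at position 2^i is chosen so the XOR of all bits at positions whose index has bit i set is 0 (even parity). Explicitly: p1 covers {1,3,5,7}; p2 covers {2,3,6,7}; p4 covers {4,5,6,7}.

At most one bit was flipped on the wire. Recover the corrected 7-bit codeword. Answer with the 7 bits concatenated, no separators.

1110000

s1 (pos 1,3,5,7): 0⊕1⊕0⊕0 = 1
s2 (pos 2,3,6,7): 1⊕1⊕0⊕0 = 0
s4 (pos 4,5,6,7): 0⊕0⊕0⊕0 = 0
Syndrome s4…s1 = 001 → error at position 1.
Flip position 1: 0110000 → 1110000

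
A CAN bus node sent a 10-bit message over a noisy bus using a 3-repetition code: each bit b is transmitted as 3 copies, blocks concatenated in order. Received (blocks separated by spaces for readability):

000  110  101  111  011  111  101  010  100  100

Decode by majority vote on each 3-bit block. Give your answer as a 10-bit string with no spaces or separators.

0111111000

Block 1 (000): 0 ones → 0
Block 2 (110): 2 ones → 1
Block 3 (101): 2 ones → 1
Block 4 (111): 3 ones → 1
Block 5 (011): 2 ones → 1
Block 6 (111): 3 ones → 1
Block 7 (101): 2 ones → 1
Block 8 (010): 1 one → 0
Block 9 (100): 1 one → 0
Block 10 (100): 1 one → 0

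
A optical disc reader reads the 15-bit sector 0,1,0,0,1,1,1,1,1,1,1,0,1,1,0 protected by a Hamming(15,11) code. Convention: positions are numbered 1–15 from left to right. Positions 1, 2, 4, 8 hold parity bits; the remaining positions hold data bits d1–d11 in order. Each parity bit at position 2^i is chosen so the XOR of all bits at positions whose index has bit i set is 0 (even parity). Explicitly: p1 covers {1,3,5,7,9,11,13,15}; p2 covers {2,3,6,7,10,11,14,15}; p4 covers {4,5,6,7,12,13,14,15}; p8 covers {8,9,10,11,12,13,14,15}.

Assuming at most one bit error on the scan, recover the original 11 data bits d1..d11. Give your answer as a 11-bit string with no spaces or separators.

s1 (pos 1,3,5,7,9,11,13,15): 0⊕0⊕1⊕1⊕1⊕1⊕1⊕0 = 1
s2 (pos 2,3,6,7,10,11,14,15): 1⊕0⊕1⊕1⊕1⊕1⊕1⊕0 = 0
s4 (pos 4,5,6,7,12,13,14,15): 0⊕1⊕1⊕1⊕0⊕1⊕1⊕0 = 1
s8 (pos 8,9,10,11,12,13,14,15): 1⊕1⊕1⊕1⊕0⊕1⊕1⊕0 = 0
Syndrome s8…s1 = 0101 → error at position 5.
Flip position 5: 010011111110110 → 010001111110110
Read data bits from positions 3,5,6,7,9,10,11,12,13,14,15: 00111110110

00111110110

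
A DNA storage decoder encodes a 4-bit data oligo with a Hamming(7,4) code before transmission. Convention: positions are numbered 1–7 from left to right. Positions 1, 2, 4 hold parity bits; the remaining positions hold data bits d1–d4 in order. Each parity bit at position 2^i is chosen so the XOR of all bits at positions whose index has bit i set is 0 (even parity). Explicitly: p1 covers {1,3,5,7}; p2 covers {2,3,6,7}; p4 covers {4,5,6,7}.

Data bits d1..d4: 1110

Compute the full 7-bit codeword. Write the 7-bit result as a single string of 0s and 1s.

Place data at non-parity positions: p1 p2 1 p4 1 1 0
p1 (pos 1,3,5,7): XOR of data positions = 1⊕1⊕0 = 0
p2 (pos 2,3,6,7): XOR of data positions = 1⊕1⊕0 = 0
p4 (pos 4,5,6,7): XOR of data positions = 1⊕1⊕0 = 0
Codeword: 0010110

0010110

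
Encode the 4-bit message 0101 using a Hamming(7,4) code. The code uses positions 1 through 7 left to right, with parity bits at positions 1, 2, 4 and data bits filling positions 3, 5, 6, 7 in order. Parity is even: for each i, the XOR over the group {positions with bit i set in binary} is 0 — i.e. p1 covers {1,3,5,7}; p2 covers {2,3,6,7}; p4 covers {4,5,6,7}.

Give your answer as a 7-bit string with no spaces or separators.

0100101

Place data at non-parity positions: p1 p2 0 p4 1 0 1
p1 (pos 1,3,5,7): XOR of data positions = 0⊕1⊕1 = 0
p2 (pos 2,3,6,7): XOR of data positions = 0⊕0⊕1 = 1
p4 (pos 4,5,6,7): XOR of data positions = 1⊕0⊕1 = 0
Codeword: 0100101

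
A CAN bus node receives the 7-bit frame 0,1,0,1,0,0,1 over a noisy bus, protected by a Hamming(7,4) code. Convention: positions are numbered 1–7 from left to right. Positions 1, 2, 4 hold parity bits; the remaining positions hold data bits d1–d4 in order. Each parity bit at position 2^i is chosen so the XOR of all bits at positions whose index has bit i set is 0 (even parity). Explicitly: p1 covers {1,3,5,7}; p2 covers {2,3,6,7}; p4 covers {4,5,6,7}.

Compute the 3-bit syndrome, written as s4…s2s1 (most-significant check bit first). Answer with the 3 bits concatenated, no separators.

001

s1 (pos 1,3,5,7): 0⊕0⊕0⊕1 = 1
s2 (pos 2,3,6,7): 1⊕0⊕0⊕1 = 0
s4 (pos 4,5,6,7): 1⊕0⊕0⊕1 = 0
Syndrome s4…s1 = 001 → error at position 1.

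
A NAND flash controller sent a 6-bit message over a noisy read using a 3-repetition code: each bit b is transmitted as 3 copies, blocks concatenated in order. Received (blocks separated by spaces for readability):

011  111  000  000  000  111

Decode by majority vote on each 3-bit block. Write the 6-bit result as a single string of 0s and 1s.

110001

Block 1 (011): 2 ones → 1
Block 2 (111): 3 ones → 1
Block 3 (000): 0 ones → 0
Block 4 (000): 0 ones → 0
Block 5 (000): 0 ones → 0
Block 6 (111): 3 ones → 1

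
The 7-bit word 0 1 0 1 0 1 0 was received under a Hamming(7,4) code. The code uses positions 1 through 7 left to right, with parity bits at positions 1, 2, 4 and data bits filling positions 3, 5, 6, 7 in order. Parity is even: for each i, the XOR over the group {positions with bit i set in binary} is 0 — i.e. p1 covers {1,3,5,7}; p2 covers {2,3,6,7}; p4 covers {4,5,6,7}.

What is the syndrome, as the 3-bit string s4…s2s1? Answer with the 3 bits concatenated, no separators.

s1 (pos 1,3,5,7): 0⊕0⊕0⊕0 = 0
s2 (pos 2,3,6,7): 1⊕0⊕1⊕0 = 0
s4 (pos 4,5,6,7): 1⊕0⊕1⊕0 = 0
Syndrome s4…s1 = 000 → no error.

000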